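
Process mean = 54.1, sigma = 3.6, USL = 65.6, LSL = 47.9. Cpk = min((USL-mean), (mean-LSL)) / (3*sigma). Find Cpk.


Cpu = (65.6 - 54.1) / (3 * 3.6) = 1.06
Cpl = (54.1 - 47.9) / (3 * 3.6) = 0.57
Cpk = min(1.06, 0.57) = 0.57

0.57


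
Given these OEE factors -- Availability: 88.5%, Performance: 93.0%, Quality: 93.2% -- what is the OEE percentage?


Formula: OEE = Availability * Performance * Quality / 10000
A * P = 88.5% * 93.0% / 100 = 82.31%
OEE = 82.31% * 93.2% / 100 = 76.7%

76.7%


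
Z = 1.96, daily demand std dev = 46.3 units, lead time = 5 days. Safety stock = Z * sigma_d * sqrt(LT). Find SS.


Formula: SS = z * sigma_d * sqrt(LT)
sqrt(LT) = sqrt(5) = 2.2361
SS = 1.96 * 46.3 * 2.2361
SS = 202.9 units

202.9 units


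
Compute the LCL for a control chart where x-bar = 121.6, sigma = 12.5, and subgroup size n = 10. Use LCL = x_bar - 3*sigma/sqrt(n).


LCL = 121.6 - 3 * 12.5 / sqrt(10)

109.74


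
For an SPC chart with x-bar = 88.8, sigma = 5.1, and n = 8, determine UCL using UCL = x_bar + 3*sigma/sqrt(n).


UCL = 88.8 + 3 * 5.1 / sqrt(8)

94.21


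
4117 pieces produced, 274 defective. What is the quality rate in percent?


Formula: Quality Rate = Good Pieces / Total Pieces * 100
Good pieces = 4117 - 274 = 3843
QR = 3843 / 4117 * 100 = 93.3%

93.3%


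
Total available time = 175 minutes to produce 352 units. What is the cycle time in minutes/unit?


Formula: CT = Available Time / Number of Units
CT = 175 min / 352 units
CT = 0.5 min/unit

0.5 min/unit


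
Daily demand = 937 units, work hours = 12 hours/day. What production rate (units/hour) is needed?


Formula: Production Rate = Daily Demand / Available Hours
Rate = 937 units/day / 12 hours/day
Rate = 78.1 units/hour

78.1 units/hour


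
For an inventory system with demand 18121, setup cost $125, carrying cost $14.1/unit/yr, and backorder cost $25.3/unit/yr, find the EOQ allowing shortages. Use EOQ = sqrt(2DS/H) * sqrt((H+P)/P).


Formula: EOQ* = sqrt(2DS/H) * sqrt((H+P)/P)
Base EOQ = sqrt(2*18121*125/14.1) = 566.83 units
Correction = sqrt((14.1+25.3)/25.3) = 1.24792
EOQ* = 566.83 * 1.24792 = 707.4 units

707.4 units


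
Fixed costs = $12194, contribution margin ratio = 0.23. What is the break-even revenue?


Formula: BER = Fixed Costs / Contribution Margin Ratio
BER = $12194 / 0.23
BER = $53017.39 (to the nearest cent)

$53017.39


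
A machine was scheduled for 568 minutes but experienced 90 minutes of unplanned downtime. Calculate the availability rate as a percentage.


Formula: Availability = (Planned Time - Downtime) / Planned Time * 100
Uptime = 568 - 90 = 478 min
Availability = 478 / 568 * 100 = 84.2%

84.2%


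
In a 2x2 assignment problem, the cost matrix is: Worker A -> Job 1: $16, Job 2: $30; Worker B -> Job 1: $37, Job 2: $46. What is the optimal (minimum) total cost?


Option 1: A->1 + B->2 = $16 + $46 = $62
Option 2: A->2 + B->1 = $30 + $37 = $67
Min cost = min($62, $67) = $62

$62


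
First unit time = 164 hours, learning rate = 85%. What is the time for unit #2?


Formula: T_n = T_1 * (learning_rate)^(log2(n)) where learning_rate = rate/100
Doublings = log2(2) = 1
T_n = 164 * 0.85^1
T_n = 164 * 0.85 = 139.4 hours

139.4 hours


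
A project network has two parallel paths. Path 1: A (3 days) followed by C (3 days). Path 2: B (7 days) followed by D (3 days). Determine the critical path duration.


Path 1 = 3 + 3 = 6 days
Path 2 = 7 + 3 = 10 days
Duration = max(6, 10) = 10 days

10 days


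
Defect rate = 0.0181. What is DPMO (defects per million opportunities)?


DPMO = defect_rate * 1000000 = 0.0181 * 1000000

18100


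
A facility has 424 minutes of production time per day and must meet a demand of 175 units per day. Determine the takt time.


Formula: Takt Time = Available Production Time / Customer Demand
Takt = 424 min/day / 175 units/day
Takt = 2.42 min/unit

2.42 min/unit


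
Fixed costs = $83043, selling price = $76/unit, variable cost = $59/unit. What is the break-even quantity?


Formula: BEQ = Fixed Costs / (Price - Variable Cost)
Contribution margin = $76 - $59 = $17/unit
BEQ = ceil($83043 / $17/unit) = ceil(4884.88) = 4885 units

4885 units


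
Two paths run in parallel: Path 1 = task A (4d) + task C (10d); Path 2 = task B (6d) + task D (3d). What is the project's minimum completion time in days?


Path 1 = 4 + 10 = 14 days
Path 2 = 6 + 3 = 9 days
Duration = max(14, 9) = 14 days

14 days


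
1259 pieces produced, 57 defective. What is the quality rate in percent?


Formula: Quality Rate = Good Pieces / Total Pieces * 100
Good pieces = 1259 - 57 = 1202
QR = 1202 / 1259 * 100 = 95.5%

95.5%


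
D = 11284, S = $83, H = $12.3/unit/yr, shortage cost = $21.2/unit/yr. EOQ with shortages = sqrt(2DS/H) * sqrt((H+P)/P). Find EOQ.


Formula: EOQ* = sqrt(2DS/H) * sqrt((H+P)/P)
Base EOQ = sqrt(2*11284*83/12.3) = 390.24 units
Correction = sqrt((12.3+21.2)/21.2) = 1.25706
EOQ* = 390.24 * 1.25706 = 490.6 units

490.6 units


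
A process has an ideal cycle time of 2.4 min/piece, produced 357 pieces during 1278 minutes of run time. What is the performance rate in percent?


Formula: Performance = (Ideal CT * Total Count) / Run Time * 100
Ideal output time = 2.4 * 357 = 856.8 min
Performance = 856.8 / 1278 * 100 = 67.0%

67.0%


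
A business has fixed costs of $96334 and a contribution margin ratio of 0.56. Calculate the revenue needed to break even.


Formula: BER = Fixed Costs / Contribution Margin Ratio
BER = $96334 / 0.56
BER = $172025.00 (to the nearest cent)

$172025.00


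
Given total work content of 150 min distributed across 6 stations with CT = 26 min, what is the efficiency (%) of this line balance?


Formula: Efficiency = Sum of Task Times / (N_stations * CT) * 100
Total station capacity = 6 stations * 26 min = 156 min
Efficiency = 150 / 156 * 100 = 96.2%

96.2%


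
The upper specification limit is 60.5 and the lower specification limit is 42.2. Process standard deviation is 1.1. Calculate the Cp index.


Cp = (60.5 - 42.2) / (6 * 1.1)

2.77


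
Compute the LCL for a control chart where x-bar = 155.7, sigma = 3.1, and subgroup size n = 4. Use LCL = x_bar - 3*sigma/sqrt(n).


LCL = 155.7 - 3 * 3.1 / sqrt(4)

151.05


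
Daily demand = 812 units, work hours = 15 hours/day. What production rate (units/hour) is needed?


Formula: Production Rate = Daily Demand / Available Hours
Rate = 812 units/day / 15 hours/day
Rate = 54.1 units/hour

54.1 units/hour


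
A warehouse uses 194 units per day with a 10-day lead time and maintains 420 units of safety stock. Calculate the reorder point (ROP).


Formula: ROP = (Daily Demand * Lead Time) + Safety Stock
Demand during lead time = 194 * 10 = 1940 units
ROP = 1940 + 420 = 2360 units

2360 units


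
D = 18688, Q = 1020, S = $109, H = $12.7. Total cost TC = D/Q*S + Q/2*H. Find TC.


TC = 18688/1020 * 109 + 1020/2 * 12.7

$8474.05


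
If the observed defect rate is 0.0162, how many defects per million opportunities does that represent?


DPMO = defect_rate * 1000000 = 0.0162 * 1000000

16200


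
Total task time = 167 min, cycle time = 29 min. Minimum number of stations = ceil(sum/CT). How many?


Formula: N_min = ceil(Sum of Task Times / Cycle Time)
N_min = ceil(167 min / 29 min) = ceil(5.7586)
N_min = 6 stations

6


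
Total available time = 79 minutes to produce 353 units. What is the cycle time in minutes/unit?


Formula: CT = Available Time / Number of Units
CT = 79 min / 353 units
CT = 0.22 min/unit

0.22 min/unit


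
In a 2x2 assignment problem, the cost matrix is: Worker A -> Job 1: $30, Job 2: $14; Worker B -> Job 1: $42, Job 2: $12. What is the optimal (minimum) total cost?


Option 1: A->1 + B->2 = $30 + $12 = $42
Option 2: A->2 + B->1 = $14 + $42 = $56
Min cost = min($42, $56) = $42

$42


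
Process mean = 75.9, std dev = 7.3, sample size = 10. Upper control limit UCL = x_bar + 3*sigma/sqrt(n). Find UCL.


UCL = 75.9 + 3 * 7.3 / sqrt(10)

82.83


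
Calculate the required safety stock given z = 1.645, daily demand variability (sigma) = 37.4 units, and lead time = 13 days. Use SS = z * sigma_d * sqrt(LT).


Formula: SS = z * sigma_d * sqrt(LT)
sqrt(LT) = sqrt(13) = 3.6056
SS = 1.645 * 37.4 * 3.6056
SS = 221.8 units

221.8 units


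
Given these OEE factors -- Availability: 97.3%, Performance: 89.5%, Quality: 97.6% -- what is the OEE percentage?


Formula: OEE = Availability * Performance * Quality / 10000
A * P = 97.3% * 89.5% / 100 = 87.08%
OEE = 87.08% * 97.6% / 100 = 85.0%

85.0%


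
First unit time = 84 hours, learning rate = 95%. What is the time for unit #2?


Formula: T_n = T_1 * (learning_rate)^(log2(n)) where learning_rate = rate/100
Doublings = log2(2) = 1
T_n = 84 * 0.95^1
T_n = 84 * 0.95 = 79.8 hours

79.8 hours


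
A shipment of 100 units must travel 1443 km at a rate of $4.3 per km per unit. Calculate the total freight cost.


TC = dist * cost * units = 1443 * 4.3 * 100 = $620490.00

$620490.00


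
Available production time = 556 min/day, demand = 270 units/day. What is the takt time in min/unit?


Formula: Takt Time = Available Production Time / Customer Demand
Takt = 556 min/day / 270 units/day
Takt = 2.06 min/unit

2.06 min/unit


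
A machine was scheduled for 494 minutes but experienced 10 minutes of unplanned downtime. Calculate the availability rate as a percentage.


Formula: Availability = (Planned Time - Downtime) / Planned Time * 100
Uptime = 494 - 10 = 484 min
Availability = 484 / 494 * 100 = 98.0%

98.0%


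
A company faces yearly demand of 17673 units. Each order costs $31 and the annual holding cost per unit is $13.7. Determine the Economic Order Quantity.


Formula: EOQ = sqrt(2 * D * S / H)
Numerator: 2 * 17673 * 31 = 1095726
2DS/H = 1095726 / 13.7 = 79980.0
EOQ = sqrt(79980.0) = 282.8 units

282.8 units


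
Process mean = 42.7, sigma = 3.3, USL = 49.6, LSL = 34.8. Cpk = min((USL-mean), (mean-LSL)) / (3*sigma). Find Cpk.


Cpu = (49.6 - 42.7) / (3 * 3.3) = 0.7
Cpl = (42.7 - 34.8) / (3 * 3.3) = 0.8
Cpk = min(0.7, 0.8) = 0.7

0.7


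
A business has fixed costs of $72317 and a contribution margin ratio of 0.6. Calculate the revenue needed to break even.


Formula: BER = Fixed Costs / Contribution Margin Ratio
BER = $72317 / 0.6
BER = $120528.33 (to the nearest cent)

$120528.33


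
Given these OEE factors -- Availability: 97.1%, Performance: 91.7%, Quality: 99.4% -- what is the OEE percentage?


Formula: OEE = Availability * Performance * Quality / 10000
A * P = 97.1% * 91.7% / 100 = 89.04%
OEE = 89.04% * 99.4% / 100 = 88.5%

88.5%


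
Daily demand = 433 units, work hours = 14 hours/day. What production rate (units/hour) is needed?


Formula: Production Rate = Daily Demand / Available Hours
Rate = 433 units/day / 14 hours/day
Rate = 30.9 units/hour

30.9 units/hour


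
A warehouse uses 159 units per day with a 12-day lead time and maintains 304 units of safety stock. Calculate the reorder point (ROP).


Formula: ROP = (Daily Demand * Lead Time) + Safety Stock
Demand during lead time = 159 * 12 = 1908 units
ROP = 1908 + 304 = 2212 units

2212 units


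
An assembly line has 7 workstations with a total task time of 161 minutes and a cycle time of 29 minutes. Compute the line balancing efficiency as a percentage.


Formula: Efficiency = Sum of Task Times / (N_stations * CT) * 100
Total station capacity = 7 stations * 29 min = 203 min
Efficiency = 161 / 203 * 100 = 79.3%

79.3%


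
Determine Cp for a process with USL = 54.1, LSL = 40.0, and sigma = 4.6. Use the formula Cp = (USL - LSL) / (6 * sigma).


Cp = (54.1 - 40.0) / (6 * 4.6)

0.51


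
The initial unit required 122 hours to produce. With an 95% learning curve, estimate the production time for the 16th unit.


Formula: T_n = T_1 * (learning_rate)^(log2(n)) where learning_rate = rate/100
Doublings = log2(16) = 4
T_n = 122 * 0.95^4
T_n = 122 * 0.8145 = 99.4 hours

99.4 hours


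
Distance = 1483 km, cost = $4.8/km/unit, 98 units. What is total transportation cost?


TC = dist * cost * units = 1483 * 4.8 * 98 = $697603.20

$697603.20


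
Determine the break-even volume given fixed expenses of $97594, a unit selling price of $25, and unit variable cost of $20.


Formula: BEQ = Fixed Costs / (Price - Variable Cost)
Contribution margin = $25 - $20 = $5/unit
BEQ = ceil($97594 / $5/unit) = ceil(19518.8) = 19519 units

19519 units


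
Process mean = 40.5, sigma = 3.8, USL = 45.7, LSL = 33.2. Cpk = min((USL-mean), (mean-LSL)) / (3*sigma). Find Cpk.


Cpu = (45.7 - 40.5) / (3 * 3.8) = 0.46
Cpl = (40.5 - 33.2) / (3 * 3.8) = 0.64
Cpk = min(0.46, 0.64) = 0.46

0.46


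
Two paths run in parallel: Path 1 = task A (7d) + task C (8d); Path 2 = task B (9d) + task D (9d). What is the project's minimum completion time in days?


Path 1 = 7 + 8 = 15 days
Path 2 = 9 + 9 = 18 days
Duration = max(15, 18) = 18 days

18 days


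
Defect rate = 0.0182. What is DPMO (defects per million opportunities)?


DPMO = defect_rate * 1000000 = 0.0182 * 1000000

18200


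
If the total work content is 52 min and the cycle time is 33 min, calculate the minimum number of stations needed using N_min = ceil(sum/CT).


Formula: N_min = ceil(Sum of Task Times / Cycle Time)
N_min = ceil(52 min / 33 min) = ceil(1.5758)
N_min = 2 stations

2


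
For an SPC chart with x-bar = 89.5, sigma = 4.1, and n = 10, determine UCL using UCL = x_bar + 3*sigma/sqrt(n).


UCL = 89.5 + 3 * 4.1 / sqrt(10)

93.39


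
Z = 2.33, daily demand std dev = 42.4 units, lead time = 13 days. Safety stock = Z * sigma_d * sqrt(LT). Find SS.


Formula: SS = z * sigma_d * sqrt(LT)
sqrt(LT) = sqrt(13) = 3.6056
SS = 2.33 * 42.4 * 3.6056
SS = 356.2 units

356.2 units


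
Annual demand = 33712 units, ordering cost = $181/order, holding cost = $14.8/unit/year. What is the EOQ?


Formula: EOQ = sqrt(2 * D * S / H)
Numerator: 2 * 33712 * 181 = 12203744
2DS/H = 12203744 / 14.8 = 824577.3
EOQ = sqrt(824577.3) = 908.1 units

908.1 units


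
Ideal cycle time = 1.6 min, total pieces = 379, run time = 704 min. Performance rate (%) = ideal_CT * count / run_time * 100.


Formula: Performance = (Ideal CT * Total Count) / Run Time * 100
Ideal output time = 1.6 * 379 = 606.4 min
Performance = 606.4 / 704 * 100 = 86.1%

86.1%


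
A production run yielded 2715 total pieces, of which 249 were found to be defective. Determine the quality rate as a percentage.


Formula: Quality Rate = Good Pieces / Total Pieces * 100
Good pieces = 2715 - 249 = 2466
QR = 2466 / 2715 * 100 = 90.8%

90.8%


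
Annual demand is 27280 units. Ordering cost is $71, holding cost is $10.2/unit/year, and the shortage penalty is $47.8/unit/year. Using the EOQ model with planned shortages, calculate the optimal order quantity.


Formula: EOQ* = sqrt(2DS/H) * sqrt((H+P)/P)
Base EOQ = sqrt(2*27280*71/10.2) = 616.26 units
Correction = sqrt((10.2+47.8)/47.8) = 1.10154
EOQ* = 616.26 * 1.10154 = 678.8 units

678.8 units


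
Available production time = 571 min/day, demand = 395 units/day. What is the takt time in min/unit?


Formula: Takt Time = Available Production Time / Customer Demand
Takt = 571 min/day / 395 units/day
Takt = 1.45 min/unit

1.45 min/unit


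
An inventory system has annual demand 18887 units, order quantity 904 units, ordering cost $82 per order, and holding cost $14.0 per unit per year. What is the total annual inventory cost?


TC = 18887/904 * 82 + 904/2 * 14.0

$8041.20


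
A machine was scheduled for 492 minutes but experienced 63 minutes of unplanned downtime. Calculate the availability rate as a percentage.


Formula: Availability = (Planned Time - Downtime) / Planned Time * 100
Uptime = 492 - 63 = 429 min
Availability = 429 / 492 * 100 = 87.2%

87.2%


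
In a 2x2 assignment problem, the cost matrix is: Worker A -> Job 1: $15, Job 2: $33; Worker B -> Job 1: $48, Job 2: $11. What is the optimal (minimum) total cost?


Option 1: A->1 + B->2 = $15 + $11 = $26
Option 2: A->2 + B->1 = $33 + $48 = $81
Min cost = min($26, $81) = $26

$26


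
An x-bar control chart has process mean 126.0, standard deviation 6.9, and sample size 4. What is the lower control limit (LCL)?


LCL = 126.0 - 3 * 6.9 / sqrt(4)

115.65


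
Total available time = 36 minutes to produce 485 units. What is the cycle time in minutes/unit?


Formula: CT = Available Time / Number of Units
CT = 36 min / 485 units
CT = 0.07 min/unit

0.07 min/unit


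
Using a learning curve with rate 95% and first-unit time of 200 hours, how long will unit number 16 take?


Formula: T_n = T_1 * (learning_rate)^(log2(n)) where learning_rate = rate/100
Doublings = log2(16) = 4
T_n = 200 * 0.95^4
T_n = 200 * 0.8145 = 162.9 hours

162.9 hours


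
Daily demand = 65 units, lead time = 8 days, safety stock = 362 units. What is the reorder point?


Formula: ROP = (Daily Demand * Lead Time) + Safety Stock
Demand during lead time = 65 * 8 = 520 units
ROP = 520 + 362 = 882 units

882 units


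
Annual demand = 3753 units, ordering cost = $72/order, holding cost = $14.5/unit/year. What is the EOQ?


Formula: EOQ = sqrt(2 * D * S / H)
Numerator: 2 * 3753 * 72 = 540432
2DS/H = 540432 / 14.5 = 37271.2
EOQ = sqrt(37271.2) = 193.1 units

193.1 units


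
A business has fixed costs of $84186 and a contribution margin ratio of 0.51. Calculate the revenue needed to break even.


Formula: BER = Fixed Costs / Contribution Margin Ratio
BER = $84186 / 0.51
BER = $165070.59 (to the nearest cent)

$165070.59


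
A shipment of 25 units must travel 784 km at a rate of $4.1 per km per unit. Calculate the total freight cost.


TC = dist * cost * units = 784 * 4.1 * 25 = $80360.00

$80360.00


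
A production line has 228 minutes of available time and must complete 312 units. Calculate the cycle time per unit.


Formula: CT = Available Time / Number of Units
CT = 228 min / 312 units
CT = 0.73 min/unit

0.73 min/unit


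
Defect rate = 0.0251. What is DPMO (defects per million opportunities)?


DPMO = defect_rate * 1000000 = 0.0251 * 1000000

25100


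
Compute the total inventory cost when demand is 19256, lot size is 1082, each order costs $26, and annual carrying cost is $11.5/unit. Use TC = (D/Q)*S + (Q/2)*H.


TC = 19256/1082 * 26 + 1082/2 * 11.5

$6684.21


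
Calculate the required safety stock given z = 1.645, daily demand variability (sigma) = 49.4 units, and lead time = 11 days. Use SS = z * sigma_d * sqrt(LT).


Formula: SS = z * sigma_d * sqrt(LT)
sqrt(LT) = sqrt(11) = 3.3166
SS = 1.645 * 49.4 * 3.3166
SS = 269.5 units

269.5 units


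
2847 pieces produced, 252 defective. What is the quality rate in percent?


Formula: Quality Rate = Good Pieces / Total Pieces * 100
Good pieces = 2847 - 252 = 2595
QR = 2595 / 2847 * 100 = 91.1%

91.1%


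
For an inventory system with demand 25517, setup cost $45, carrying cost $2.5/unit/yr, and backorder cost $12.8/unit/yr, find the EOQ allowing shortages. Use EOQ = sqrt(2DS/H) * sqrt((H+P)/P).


Formula: EOQ* = sqrt(2DS/H) * sqrt((H+P)/P)
Base EOQ = sqrt(2*25517*45/2.5) = 958.44 units
Correction = sqrt((2.5+12.8)/12.8) = 1.0933
EOQ* = 958.44 * 1.0933 = 1047.9 units

1047.9 units


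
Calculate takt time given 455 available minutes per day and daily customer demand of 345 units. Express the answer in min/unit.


Formula: Takt Time = Available Production Time / Customer Demand
Takt = 455 min/day / 345 units/day
Takt = 1.32 min/unit

1.32 min/unit


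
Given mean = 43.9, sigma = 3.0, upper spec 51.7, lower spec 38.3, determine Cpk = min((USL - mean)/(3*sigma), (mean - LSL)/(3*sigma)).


Cpu = (51.7 - 43.9) / (3 * 3.0) = 0.87
Cpl = (43.9 - 38.3) / (3 * 3.0) = 0.62
Cpk = min(0.87, 0.62) = 0.62

0.62


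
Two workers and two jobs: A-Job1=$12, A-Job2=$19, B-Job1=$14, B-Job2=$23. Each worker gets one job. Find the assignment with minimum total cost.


Option 1: A->1 + B->2 = $12 + $23 = $35
Option 2: A->2 + B->1 = $19 + $14 = $33
Min cost = min($35, $33) = $33

$33


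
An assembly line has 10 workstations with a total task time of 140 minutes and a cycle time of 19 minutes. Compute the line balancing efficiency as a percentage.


Formula: Efficiency = Sum of Task Times / (N_stations * CT) * 100
Total station capacity = 10 stations * 19 min = 190 min
Efficiency = 140 / 190 * 100 = 73.7%

73.7%


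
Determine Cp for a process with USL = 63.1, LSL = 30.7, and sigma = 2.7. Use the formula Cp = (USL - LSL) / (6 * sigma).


Cp = (63.1 - 30.7) / (6 * 2.7)

2.0


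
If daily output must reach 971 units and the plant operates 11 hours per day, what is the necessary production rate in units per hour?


Formula: Production Rate = Daily Demand / Available Hours
Rate = 971 units/day / 11 hours/day
Rate = 88.3 units/hour

88.3 units/hour


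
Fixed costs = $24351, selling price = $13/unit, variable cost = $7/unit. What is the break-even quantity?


Formula: BEQ = Fixed Costs / (Price - Variable Cost)
Contribution margin = $13 - $7 = $6/unit
BEQ = ceil($24351 / $6/unit) = ceil(4058.5) = 4059 units

4059 units


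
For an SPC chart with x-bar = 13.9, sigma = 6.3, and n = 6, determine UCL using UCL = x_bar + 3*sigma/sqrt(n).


UCL = 13.9 + 3 * 6.3 / sqrt(6)

21.62


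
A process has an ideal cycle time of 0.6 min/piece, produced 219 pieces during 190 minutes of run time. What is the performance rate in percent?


Formula: Performance = (Ideal CT * Total Count) / Run Time * 100
Ideal output time = 0.6 * 219 = 131.4 min
Performance = 131.4 / 190 * 100 = 69.2%

69.2%


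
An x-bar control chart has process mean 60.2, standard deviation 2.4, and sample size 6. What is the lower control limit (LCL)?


LCL = 60.2 - 3 * 2.4 / sqrt(6)

57.26


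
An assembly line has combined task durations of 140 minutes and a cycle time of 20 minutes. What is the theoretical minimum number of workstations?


Formula: N_min = ceil(Sum of Task Times / Cycle Time)
N_min = ceil(140 min / 20 min) = ceil(7.0)
N_min = 7 stations

7


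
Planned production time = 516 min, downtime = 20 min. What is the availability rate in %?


Formula: Availability = (Planned Time - Downtime) / Planned Time * 100
Uptime = 516 - 20 = 496 min
Availability = 496 / 516 * 100 = 96.1%

96.1%


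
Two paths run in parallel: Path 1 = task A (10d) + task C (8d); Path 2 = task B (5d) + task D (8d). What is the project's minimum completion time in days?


Path 1 = 10 + 8 = 18 days
Path 2 = 5 + 8 = 13 days
Duration = max(18, 13) = 18 days

18 days


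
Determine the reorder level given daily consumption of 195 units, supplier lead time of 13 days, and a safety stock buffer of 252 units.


Formula: ROP = (Daily Demand * Lead Time) + Safety Stock
Demand during lead time = 195 * 13 = 2535 units
ROP = 2535 + 252 = 2787 units

2787 units


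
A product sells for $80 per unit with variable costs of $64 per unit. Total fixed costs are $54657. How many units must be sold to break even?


Formula: BEQ = Fixed Costs / (Price - Variable Cost)
Contribution margin = $80 - $64 = $16/unit
BEQ = ceil($54657 / $16/unit) = ceil(3416.06) = 3417 units

3417 units


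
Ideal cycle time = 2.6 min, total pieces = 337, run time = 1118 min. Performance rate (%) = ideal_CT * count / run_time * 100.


Formula: Performance = (Ideal CT * Total Count) / Run Time * 100
Ideal output time = 2.6 * 337 = 876.2 min
Performance = 876.2 / 1118 * 100 = 78.4%

78.4%


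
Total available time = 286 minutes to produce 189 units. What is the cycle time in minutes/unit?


Formula: CT = Available Time / Number of Units
CT = 286 min / 189 units
CT = 1.51 min/unit

1.51 min/unit


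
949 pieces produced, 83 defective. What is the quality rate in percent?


Formula: Quality Rate = Good Pieces / Total Pieces * 100
Good pieces = 949 - 83 = 866
QR = 866 / 949 * 100 = 91.3%

91.3%


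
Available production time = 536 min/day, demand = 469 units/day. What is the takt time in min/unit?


Formula: Takt Time = Available Production Time / Customer Demand
Takt = 536 min/day / 469 units/day
Takt = 1.14 min/unit

1.14 min/unit


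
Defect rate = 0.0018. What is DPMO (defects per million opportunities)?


DPMO = defect_rate * 1000000 = 0.0018 * 1000000

1800


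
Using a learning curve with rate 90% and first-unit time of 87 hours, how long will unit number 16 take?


Formula: T_n = T_1 * (learning_rate)^(log2(n)) where learning_rate = rate/100
Doublings = log2(16) = 4
T_n = 87 * 0.9^4
T_n = 87 * 0.6561 = 57.1 hours

57.1 hours


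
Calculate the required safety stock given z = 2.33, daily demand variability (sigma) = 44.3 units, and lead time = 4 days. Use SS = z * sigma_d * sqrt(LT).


Formula: SS = z * sigma_d * sqrt(LT)
sqrt(LT) = sqrt(4) = 2.0
SS = 2.33 * 44.3 * 2.0
SS = 206.4 units

206.4 units


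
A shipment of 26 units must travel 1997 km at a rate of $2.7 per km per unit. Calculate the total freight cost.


TC = dist * cost * units = 1997 * 2.7 * 26 = $140189.40

$140189.40


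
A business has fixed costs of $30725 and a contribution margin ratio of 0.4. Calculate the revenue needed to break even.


Formula: BER = Fixed Costs / Contribution Margin Ratio
BER = $30725 / 0.4
BER = $76812.50 (to the nearest cent)

$76812.50


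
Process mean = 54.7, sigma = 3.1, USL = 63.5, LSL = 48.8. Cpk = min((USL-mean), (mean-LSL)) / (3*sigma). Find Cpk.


Cpu = (63.5 - 54.7) / (3 * 3.1) = 0.95
Cpl = (54.7 - 48.8) / (3 * 3.1) = 0.63
Cpk = min(0.95, 0.63) = 0.63

0.63


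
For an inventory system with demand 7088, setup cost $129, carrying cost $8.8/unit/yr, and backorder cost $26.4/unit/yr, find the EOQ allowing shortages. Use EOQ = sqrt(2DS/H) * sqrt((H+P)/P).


Formula: EOQ* = sqrt(2DS/H) * sqrt((H+P)/P)
Base EOQ = sqrt(2*7088*129/8.8) = 455.86 units
Correction = sqrt((8.8+26.4)/26.4) = 1.1547
EOQ* = 455.86 * 1.1547 = 526.4 units

526.4 units


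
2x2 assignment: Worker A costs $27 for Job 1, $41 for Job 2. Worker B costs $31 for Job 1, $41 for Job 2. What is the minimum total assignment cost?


Option 1: A->1 + B->2 = $27 + $41 = $68
Option 2: A->2 + B->1 = $41 + $31 = $72
Min cost = min($68, $72) = $68

$68


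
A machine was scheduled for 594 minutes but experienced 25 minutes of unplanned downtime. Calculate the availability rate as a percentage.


Formula: Availability = (Planned Time - Downtime) / Planned Time * 100
Uptime = 594 - 25 = 569 min
Availability = 569 / 594 * 100 = 95.8%

95.8%


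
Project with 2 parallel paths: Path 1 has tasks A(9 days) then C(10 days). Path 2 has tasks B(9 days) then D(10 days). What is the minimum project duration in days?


Path 1 = 9 + 10 = 19 days
Path 2 = 9 + 10 = 19 days
Duration = max(19, 19) = 19 days

19 days


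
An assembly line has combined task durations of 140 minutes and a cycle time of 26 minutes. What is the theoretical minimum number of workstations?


Formula: N_min = ceil(Sum of Task Times / Cycle Time)
N_min = ceil(140 min / 26 min) = ceil(5.3846)
N_min = 6 stations

6


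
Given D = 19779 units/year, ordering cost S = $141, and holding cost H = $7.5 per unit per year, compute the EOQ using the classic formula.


Formula: EOQ = sqrt(2 * D * S / H)
Numerator: 2 * 19779 * 141 = 5577678
2DS/H = 5577678 / 7.5 = 743690.4
EOQ = sqrt(743690.4) = 862.4 units

862.4 units


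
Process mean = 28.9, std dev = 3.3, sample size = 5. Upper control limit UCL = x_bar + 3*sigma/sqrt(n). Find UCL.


UCL = 28.9 + 3 * 3.3 / sqrt(5)

33.33


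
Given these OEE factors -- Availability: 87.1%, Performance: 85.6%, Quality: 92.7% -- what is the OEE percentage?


Formula: OEE = Availability * Performance * Quality / 10000
A * P = 87.1% * 85.6% / 100 = 74.56%
OEE = 74.56% * 92.7% / 100 = 69.1%

69.1%


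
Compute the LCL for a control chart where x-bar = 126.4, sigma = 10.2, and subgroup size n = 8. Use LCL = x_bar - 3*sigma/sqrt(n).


LCL = 126.4 - 3 * 10.2 / sqrt(8)

115.58


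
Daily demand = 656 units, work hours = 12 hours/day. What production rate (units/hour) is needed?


Formula: Production Rate = Daily Demand / Available Hours
Rate = 656 units/day / 12 hours/day
Rate = 54.7 units/hour

54.7 units/hour


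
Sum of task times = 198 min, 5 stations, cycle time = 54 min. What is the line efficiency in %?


Formula: Efficiency = Sum of Task Times / (N_stations * CT) * 100
Total station capacity = 5 stations * 54 min = 270 min
Efficiency = 198 / 270 * 100 = 73.3%

73.3%


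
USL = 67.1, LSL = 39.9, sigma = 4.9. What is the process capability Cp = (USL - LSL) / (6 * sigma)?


Cp = (67.1 - 39.9) / (6 * 4.9)

0.93


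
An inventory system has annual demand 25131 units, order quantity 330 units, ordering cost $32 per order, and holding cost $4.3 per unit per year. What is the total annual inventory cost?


TC = 25131/330 * 32 + 330/2 * 4.3

$3146.45


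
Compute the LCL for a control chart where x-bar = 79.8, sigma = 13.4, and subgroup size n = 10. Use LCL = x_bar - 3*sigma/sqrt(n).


LCL = 79.8 - 3 * 13.4 / sqrt(10)

67.09


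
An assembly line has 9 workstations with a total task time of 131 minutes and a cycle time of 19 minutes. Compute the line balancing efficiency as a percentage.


Formula: Efficiency = Sum of Task Times / (N_stations * CT) * 100
Total station capacity = 9 stations * 19 min = 171 min
Efficiency = 131 / 171 * 100 = 76.6%

76.6%


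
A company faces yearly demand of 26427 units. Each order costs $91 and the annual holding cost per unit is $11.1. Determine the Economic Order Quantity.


Formula: EOQ = sqrt(2 * D * S / H)
Numerator: 2 * 26427 * 91 = 4809714
2DS/H = 4809714 / 11.1 = 433307.6
EOQ = sqrt(433307.6) = 658.3 units

658.3 units


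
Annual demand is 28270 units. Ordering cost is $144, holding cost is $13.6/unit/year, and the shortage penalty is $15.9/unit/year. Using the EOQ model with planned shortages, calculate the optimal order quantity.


Formula: EOQ* = sqrt(2DS/H) * sqrt((H+P)/P)
Base EOQ = sqrt(2*28270*144/13.6) = 773.73 units
Correction = sqrt((13.6+15.9)/15.9) = 1.36211
EOQ* = 773.73 * 1.36211 = 1053.9 units

1053.9 units


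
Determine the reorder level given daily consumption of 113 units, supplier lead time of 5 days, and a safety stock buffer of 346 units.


Formula: ROP = (Daily Demand * Lead Time) + Safety Stock
Demand during lead time = 113 * 5 = 565 units
ROP = 565 + 346 = 911 units

911 units


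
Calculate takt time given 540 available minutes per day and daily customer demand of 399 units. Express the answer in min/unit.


Formula: Takt Time = Available Production Time / Customer Demand
Takt = 540 min/day / 399 units/day
Takt = 1.35 min/unit

1.35 min/unit


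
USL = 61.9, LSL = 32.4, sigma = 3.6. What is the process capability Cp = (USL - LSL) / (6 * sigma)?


Cp = (61.9 - 32.4) / (6 * 3.6)

1.37


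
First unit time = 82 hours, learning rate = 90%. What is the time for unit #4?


Formula: T_n = T_1 * (learning_rate)^(log2(n)) where learning_rate = rate/100
Doublings = log2(4) = 2
T_n = 82 * 0.9^2
T_n = 82 * 0.81 = 66.4 hours

66.4 hours


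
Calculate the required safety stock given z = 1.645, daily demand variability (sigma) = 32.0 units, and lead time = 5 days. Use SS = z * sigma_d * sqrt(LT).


Formula: SS = z * sigma_d * sqrt(LT)
sqrt(LT) = sqrt(5) = 2.2361
SS = 1.645 * 32.0 * 2.2361
SS = 117.7 units

117.7 units


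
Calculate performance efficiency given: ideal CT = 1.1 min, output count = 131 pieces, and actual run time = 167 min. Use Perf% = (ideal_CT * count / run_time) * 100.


Formula: Performance = (Ideal CT * Total Count) / Run Time * 100
Ideal output time = 1.1 * 131 = 144.1 min
Performance = 144.1 / 167 * 100 = 86.3%

86.3%


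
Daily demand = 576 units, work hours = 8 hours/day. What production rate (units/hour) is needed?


Formula: Production Rate = Daily Demand / Available Hours
Rate = 576 units/day / 8 hours/day
Rate = 72.0 units/hour

72.0 units/hour


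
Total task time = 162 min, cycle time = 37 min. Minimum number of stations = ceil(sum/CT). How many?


Formula: N_min = ceil(Sum of Task Times / Cycle Time)
N_min = ceil(162 min / 37 min) = ceil(4.3784)
N_min = 5 stations

5


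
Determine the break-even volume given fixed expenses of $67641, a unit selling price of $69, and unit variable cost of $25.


Formula: BEQ = Fixed Costs / (Price - Variable Cost)
Contribution margin = $69 - $25 = $44/unit
BEQ = ceil($67641 / $44/unit) = ceil(1537.3) = 1538 units

1538 units


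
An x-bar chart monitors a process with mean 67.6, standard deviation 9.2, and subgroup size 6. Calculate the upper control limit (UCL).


UCL = 67.6 + 3 * 9.2 / sqrt(6)

78.87


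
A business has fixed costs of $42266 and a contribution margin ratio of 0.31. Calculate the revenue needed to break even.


Formula: BER = Fixed Costs / Contribution Margin Ratio
BER = $42266 / 0.31
BER = $136341.94 (to the nearest cent)

$136341.94


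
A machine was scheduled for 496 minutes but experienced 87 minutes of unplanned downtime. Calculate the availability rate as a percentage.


Formula: Availability = (Planned Time - Downtime) / Planned Time * 100
Uptime = 496 - 87 = 409 min
Availability = 409 / 496 * 100 = 82.5%

82.5%


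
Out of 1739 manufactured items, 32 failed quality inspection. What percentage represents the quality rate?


Formula: Quality Rate = Good Pieces / Total Pieces * 100
Good pieces = 1739 - 32 = 1707
QR = 1707 / 1739 * 100 = 98.2%

98.2%


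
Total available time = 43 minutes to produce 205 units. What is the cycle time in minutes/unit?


Formula: CT = Available Time / Number of Units
CT = 43 min / 205 units
CT = 0.21 min/unit

0.21 min/unit


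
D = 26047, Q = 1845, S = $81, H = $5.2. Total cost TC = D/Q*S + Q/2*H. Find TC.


TC = 26047/1845 * 81 + 1845/2 * 5.2

$5940.53


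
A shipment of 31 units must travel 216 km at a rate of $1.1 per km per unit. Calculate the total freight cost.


TC = dist * cost * units = 216 * 1.1 * 31 = $7365.60

$7365.60


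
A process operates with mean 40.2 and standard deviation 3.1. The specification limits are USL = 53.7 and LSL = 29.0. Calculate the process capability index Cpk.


Cpu = (53.7 - 40.2) / (3 * 3.1) = 1.45
Cpl = (40.2 - 29.0) / (3 * 3.1) = 1.2
Cpk = min(1.45, 1.2) = 1.2

1.2


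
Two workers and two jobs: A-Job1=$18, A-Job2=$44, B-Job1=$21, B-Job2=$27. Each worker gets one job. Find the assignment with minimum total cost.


Option 1: A->1 + B->2 = $18 + $27 = $45
Option 2: A->2 + B->1 = $44 + $21 = $65
Min cost = min($45, $65) = $45

$45


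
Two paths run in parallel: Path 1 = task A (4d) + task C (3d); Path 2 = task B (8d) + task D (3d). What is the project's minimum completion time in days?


Path 1 = 4 + 3 = 7 days
Path 2 = 8 + 3 = 11 days
Duration = max(7, 11) = 11 days

11 days


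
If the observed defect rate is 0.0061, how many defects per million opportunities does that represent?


DPMO = defect_rate * 1000000 = 0.0061 * 1000000

6100


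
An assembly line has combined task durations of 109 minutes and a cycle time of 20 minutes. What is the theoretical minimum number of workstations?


Formula: N_min = ceil(Sum of Task Times / Cycle Time)
N_min = ceil(109 min / 20 min) = ceil(5.45)
N_min = 6 stations

6


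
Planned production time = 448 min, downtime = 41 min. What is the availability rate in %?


Formula: Availability = (Planned Time - Downtime) / Planned Time * 100
Uptime = 448 - 41 = 407 min
Availability = 407 / 448 * 100 = 90.8%

90.8%


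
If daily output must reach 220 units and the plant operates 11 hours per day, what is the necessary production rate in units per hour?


Formula: Production Rate = Daily Demand / Available Hours
Rate = 220 units/day / 11 hours/day
Rate = 20.0 units/hour

20.0 units/hour


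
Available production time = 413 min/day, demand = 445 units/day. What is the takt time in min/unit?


Formula: Takt Time = Available Production Time / Customer Demand
Takt = 413 min/day / 445 units/day
Takt = 0.93 min/unit

0.93 min/unit


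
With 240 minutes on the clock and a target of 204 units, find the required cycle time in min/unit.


Formula: CT = Available Time / Number of Units
CT = 240 min / 204 units
CT = 1.18 min/unit

1.18 min/unit


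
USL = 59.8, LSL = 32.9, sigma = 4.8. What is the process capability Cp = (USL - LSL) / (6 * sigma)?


Cp = (59.8 - 32.9) / (6 * 4.8)

0.93


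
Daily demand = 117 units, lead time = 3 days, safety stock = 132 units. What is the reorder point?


Formula: ROP = (Daily Demand * Lead Time) + Safety Stock
Demand during lead time = 117 * 3 = 351 units
ROP = 351 + 132 = 483 units

483 units


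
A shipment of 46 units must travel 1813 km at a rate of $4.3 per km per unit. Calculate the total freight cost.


TC = dist * cost * units = 1813 * 4.3 * 46 = $358611.40

$358611.40


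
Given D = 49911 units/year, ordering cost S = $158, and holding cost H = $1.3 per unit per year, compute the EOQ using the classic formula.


Formula: EOQ = sqrt(2 * D * S / H)
Numerator: 2 * 49911 * 158 = 15771876
2DS/H = 15771876 / 1.3 = 12132212.3
EOQ = sqrt(12132212.3) = 3483.1 units

3483.1 units


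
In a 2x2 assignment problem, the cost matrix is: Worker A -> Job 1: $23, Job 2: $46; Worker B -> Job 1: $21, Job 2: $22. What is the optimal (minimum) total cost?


Option 1: A->1 + B->2 = $23 + $22 = $45
Option 2: A->2 + B->1 = $46 + $21 = $67
Min cost = min($45, $67) = $45

$45


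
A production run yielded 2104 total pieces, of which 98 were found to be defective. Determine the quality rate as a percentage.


Formula: Quality Rate = Good Pieces / Total Pieces * 100
Good pieces = 2104 - 98 = 2006
QR = 2006 / 2104 * 100 = 95.3%

95.3%


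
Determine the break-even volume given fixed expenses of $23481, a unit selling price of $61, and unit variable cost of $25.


Formula: BEQ = Fixed Costs / (Price - Variable Cost)
Contribution margin = $61 - $25 = $36/unit
BEQ = ceil($23481 / $36/unit) = ceil(652.25) = 653 units

653 units


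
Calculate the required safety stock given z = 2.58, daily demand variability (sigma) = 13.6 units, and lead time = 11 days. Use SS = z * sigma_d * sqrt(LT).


Formula: SS = z * sigma_d * sqrt(LT)
sqrt(LT) = sqrt(11) = 3.3166
SS = 2.58 * 13.6 * 3.3166
SS = 116.4 units

116.4 units


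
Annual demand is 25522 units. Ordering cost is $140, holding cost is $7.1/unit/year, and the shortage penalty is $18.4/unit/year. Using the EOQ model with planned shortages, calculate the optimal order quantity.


Formula: EOQ* = sqrt(2DS/H) * sqrt((H+P)/P)
Base EOQ = sqrt(2*25522*140/7.1) = 1003.25 units
Correction = sqrt((7.1+18.4)/18.4) = 1.17723
EOQ* = 1003.25 * 1.17723 = 1181.1 units

1181.1 units


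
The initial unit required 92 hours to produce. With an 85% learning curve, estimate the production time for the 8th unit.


Formula: T_n = T_1 * (learning_rate)^(log2(n)) where learning_rate = rate/100
Doublings = log2(8) = 3
T_n = 92 * 0.85^3
T_n = 92 * 0.6141 = 56.5 hours

56.5 hours


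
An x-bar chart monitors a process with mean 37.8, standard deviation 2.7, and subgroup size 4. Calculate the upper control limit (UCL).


UCL = 37.8 + 3 * 2.7 / sqrt(4)

41.85


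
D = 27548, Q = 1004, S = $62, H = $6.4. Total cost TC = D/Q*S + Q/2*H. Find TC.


TC = 27548/1004 * 62 + 1004/2 * 6.4

$4913.97


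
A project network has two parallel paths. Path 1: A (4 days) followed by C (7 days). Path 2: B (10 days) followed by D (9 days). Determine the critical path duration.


Path 1 = 4 + 7 = 11 days
Path 2 = 10 + 9 = 19 days
Duration = max(11, 19) = 19 days

19 days


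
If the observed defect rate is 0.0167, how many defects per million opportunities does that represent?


DPMO = defect_rate * 1000000 = 0.0167 * 1000000

16700
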